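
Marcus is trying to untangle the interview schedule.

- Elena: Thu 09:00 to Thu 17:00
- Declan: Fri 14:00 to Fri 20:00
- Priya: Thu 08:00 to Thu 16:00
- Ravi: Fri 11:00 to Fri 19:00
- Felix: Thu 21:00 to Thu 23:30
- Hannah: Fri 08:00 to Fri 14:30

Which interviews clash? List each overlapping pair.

Declan & Hannah, Declan & Ravi, Elena & Priya, Hannah & Ravi

Check each pair: they overlap iff neither finishes before the other starts.
Sorted by start: Priya, Elena, Felix, Hannah, Ravi, Declan.
Elena starts before Priya ends → Priya and Elena overlap.
Felix starts after Priya ends, so Priya has no further overlaps.
Felix starts after Elena ends, so Elena has no further overlaps.
Hannah starts after Felix ends, so Felix has no further overlaps.
Ravi starts before Hannah ends → Hannah and Ravi overlap.
Declan starts before Hannah ends → Hannah and Declan overlap.
Declan starts before Ravi ends → Ravi and Declan overlap.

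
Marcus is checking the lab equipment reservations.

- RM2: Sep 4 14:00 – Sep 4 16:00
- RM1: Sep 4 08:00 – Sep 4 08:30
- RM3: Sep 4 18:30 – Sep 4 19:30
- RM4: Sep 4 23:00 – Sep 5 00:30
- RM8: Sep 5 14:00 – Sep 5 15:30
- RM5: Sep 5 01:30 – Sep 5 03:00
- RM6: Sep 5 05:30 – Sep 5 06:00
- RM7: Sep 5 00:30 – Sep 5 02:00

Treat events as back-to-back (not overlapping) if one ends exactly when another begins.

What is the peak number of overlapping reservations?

2

Walk through starts and ends in time order (an end at T is processed before a start at T):
Sep 4 08:00 start RM1 → 1
Sep 4 08:30 end RM1 → 0
Sep 4 14:00 start RM2 → 1
Sep 4 16:00 end RM2 → 0
Sep 4 18:30 start RM3 → 1
Sep 4 19:30 end RM3 → 0
Sep 4 23:00 start RM4 → 1
Sep 5 00:30 end RM4 → 0
Sep 5 00:30 start RM7 → 1
Sep 5 01:30 start RM5 → 2
Sep 5 02:00 end RM7 → 1
Sep 5 03:00 end RM5 → 0
Sep 5 05:30 start RM6 → 1
Sep 5 06:00 end RM6 → 0
Sep 5 14:00 start RM8 → 1
Sep 5 15:30 end RM8 → 0
Peak is 2, at Sep 5 01:30 (RM5, RM7).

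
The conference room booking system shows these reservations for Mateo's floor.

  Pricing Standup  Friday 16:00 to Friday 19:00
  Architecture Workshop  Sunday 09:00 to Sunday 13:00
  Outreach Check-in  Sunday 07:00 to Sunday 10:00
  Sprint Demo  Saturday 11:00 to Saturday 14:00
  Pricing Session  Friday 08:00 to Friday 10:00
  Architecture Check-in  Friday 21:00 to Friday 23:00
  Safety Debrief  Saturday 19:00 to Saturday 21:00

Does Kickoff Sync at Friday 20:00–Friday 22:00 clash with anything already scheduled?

Yes — it overlaps Architecture Check-in

Pricing Session: ends Friday 10:00 at or before Kickoff Sync starts Friday 20:00 → clear.
Pricing Standup: ends Friday 19:00 at or before Kickoff Sync starts Friday 20:00 → clear.
Architecture Check-in: starts Friday 21:00 before Kickoff Sync ends Friday 22:00, and ends Friday 23:00 after Kickoff Sync starts Friday 20:00 → overlap.
Sprint Demo: starts Saturday 11:00 at or after Kickoff Sync ends Friday 22:00 → clear.
Safety Debrief: starts Saturday 19:00 at or after Kickoff Sync ends Friday 22:00 → clear.
Outreach Check-in: starts Sunday 07:00 at or after Kickoff Sync ends Friday 22:00 → clear.
Architecture Workshop: starts Sunday 09:00 at or after Kickoff Sync ends Friday 22:00 → clear.
Kickoff Sync overlaps Architecture Check-in.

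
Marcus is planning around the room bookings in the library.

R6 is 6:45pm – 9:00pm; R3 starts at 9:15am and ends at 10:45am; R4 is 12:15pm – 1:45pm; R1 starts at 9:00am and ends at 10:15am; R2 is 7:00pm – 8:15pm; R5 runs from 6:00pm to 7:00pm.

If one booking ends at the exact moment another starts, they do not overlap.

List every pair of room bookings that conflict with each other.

Sorted by start: R1, R3, R4, R5, R6, R2.
R3 starts before R1 ends → R1 and R3 overlap.
R4 starts after R1 ends — done with R1.
R4 starts after R3 ends — done with R3.
R5 starts after R4 ends — done with R4.
R6 starts before R5 ends → R5 and R6 overlap.
R2 starts exactly when R5 ends (back-to-back, no overlap).
R2 starts before R6 ends → R6 and R2 overlap.

R1 & R3, R2 & R6, R5 & R6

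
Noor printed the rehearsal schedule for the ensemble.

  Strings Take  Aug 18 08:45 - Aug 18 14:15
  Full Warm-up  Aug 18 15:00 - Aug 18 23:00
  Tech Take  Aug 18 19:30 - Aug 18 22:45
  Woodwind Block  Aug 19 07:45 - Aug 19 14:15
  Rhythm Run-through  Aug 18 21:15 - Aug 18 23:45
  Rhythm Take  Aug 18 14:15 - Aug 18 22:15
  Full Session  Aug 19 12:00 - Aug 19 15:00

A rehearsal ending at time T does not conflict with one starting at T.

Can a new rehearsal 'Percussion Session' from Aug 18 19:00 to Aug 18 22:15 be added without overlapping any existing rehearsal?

No — it overlaps Full Warm-up, Rhythm Run-through, Rhythm Take, Tech Take

Strings Take: ends Aug 18 14:15 at or before Percussion Session starts Aug 18 19:00 → clear.
Rhythm Take: starts Aug 18 14:15 before Percussion Session ends Aug 18 22:15, and ends Aug 18 22:15 after Percussion Session starts Aug 18 19:00 → overlap.
Full Warm-up: starts Aug 18 15:00 before Percussion Session ends Aug 18 22:15, and ends Aug 18 23:00 after Percussion Session starts Aug 18 19:00 → overlap.
Tech Take: starts Aug 18 19:30 before Percussion Session ends Aug 18 22:15, and ends Aug 18 22:45 after Percussion Session starts Aug 18 19:00 → overlap.
Rhythm Run-through: starts Aug 18 21:15 before Percussion Session ends Aug 18 22:15, and ends Aug 18 23:45 after Percussion Session starts Aug 18 19:00 → overlap.
Woodwind Block: starts Aug 19 07:45 at or after Percussion Session ends Aug 18 22:15 → clear.
Full Session: starts Aug 19 12:00 at or after Percussion Session ends Aug 18 22:15 → clear.
Percussion Session overlaps Full Warm-up, Tech Take, Rhythm Run-through, Rhythm Take.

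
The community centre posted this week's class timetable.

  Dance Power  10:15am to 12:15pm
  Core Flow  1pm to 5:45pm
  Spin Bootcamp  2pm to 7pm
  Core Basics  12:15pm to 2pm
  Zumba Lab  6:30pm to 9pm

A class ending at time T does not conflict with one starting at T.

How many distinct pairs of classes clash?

Sorted by start: Dance Power, Core Basics, Core Flow, Spin Bootcamp, Zumba Lab.
Core Basics starts exactly when Dance Power ends (back-to-back, no overlap) — done with Dance Power.
Core Flow starts before Core Basics ends → Core Basics and Core Flow overlap.
Spin Bootcamp starts exactly when Core Basics ends (back-to-back, no overlap) — done with Core Basics.
Spin Bootcamp starts before Core Flow ends → Core Flow and Spin Bootcamp overlap.
Zumba Lab starts after Core Flow ends.
Zumba Lab starts before Spin Bootcamp ends → Spin Bootcamp and Zumba Lab overlap.
Overlapping pairs: Core Basics & Core Flow, Core Flow & Spin Bootcamp, Spin Bootcamp & Zumba Lab — 3 in total.

3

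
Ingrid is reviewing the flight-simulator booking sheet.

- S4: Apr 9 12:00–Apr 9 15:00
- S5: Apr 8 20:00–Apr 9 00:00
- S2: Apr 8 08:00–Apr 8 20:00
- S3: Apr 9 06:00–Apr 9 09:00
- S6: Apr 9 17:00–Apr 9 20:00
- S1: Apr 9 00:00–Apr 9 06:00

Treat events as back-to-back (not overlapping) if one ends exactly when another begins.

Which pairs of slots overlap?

Sorted by start: S2, S5, S1, S3, S4, S6.
S5 starts exactly when S2 ends (back-to-back, no overlap); S2 is clear from here.
S1 starts exactly when S5 ends (back-to-back, no overlap); S5 is clear from here.
S3 starts exactly when S1 ends (back-to-back, no overlap); S1 is clear from here.
S4 starts after S3 ends; S3 is clear from here.
S6 starts after S4 ends.

none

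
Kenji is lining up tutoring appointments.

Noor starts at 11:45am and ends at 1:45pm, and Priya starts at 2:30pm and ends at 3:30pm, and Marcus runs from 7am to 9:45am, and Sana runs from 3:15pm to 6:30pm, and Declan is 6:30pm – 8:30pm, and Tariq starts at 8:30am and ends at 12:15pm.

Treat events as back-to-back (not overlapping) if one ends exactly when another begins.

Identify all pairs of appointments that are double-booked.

Sorted by start: Marcus, Tariq, Noor, Priya, Sana, Declan.
Tariq starts before Marcus ends → Marcus and Tariq overlap.
Noor starts after Marcus ends; Marcus is clear from here.
Noor starts before Tariq ends → Tariq and Noor overlap.
Priya starts after Tariq ends; Tariq is clear from here.
Priya starts after Noor ends; Noor is clear from here.
Sana starts before Priya ends → Priya and Sana overlap.
Declan starts after Priya ends.
Declan starts exactly when Sana ends (back-to-back, no overlap).

Marcus & Tariq, Noor & Tariq, Priya & Sana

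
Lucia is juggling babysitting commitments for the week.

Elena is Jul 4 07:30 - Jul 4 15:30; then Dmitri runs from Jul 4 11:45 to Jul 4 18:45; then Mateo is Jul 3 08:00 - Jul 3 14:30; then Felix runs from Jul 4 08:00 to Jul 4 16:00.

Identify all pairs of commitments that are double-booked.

Dmitri & Elena, Dmitri & Felix, Elena & Felix

Check each pair: they overlap iff neither finishes before the other starts.
Sorted by start: Mateo, Elena, Felix, Dmitri.
Elena starts after Mateo ends — done with Mateo.
Felix starts before Elena ends → Elena and Felix overlap.
Dmitri starts before Elena ends → Elena and Dmitri overlap.
Dmitri starts before Felix ends → Felix and Dmitri overlap.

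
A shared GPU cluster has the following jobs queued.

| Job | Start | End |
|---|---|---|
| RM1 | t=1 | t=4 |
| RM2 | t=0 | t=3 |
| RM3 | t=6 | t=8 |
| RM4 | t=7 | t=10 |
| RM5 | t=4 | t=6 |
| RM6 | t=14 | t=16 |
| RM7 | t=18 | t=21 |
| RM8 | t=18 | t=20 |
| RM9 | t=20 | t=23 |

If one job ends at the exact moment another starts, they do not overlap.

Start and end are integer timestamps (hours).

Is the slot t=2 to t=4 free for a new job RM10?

No — it overlaps RM1, RM2

RM2: starts t=0 before RM10 ends t=4, and ends t=3 after RM10 starts t=2 → overlap.
RM1: starts t=1 before RM10 ends t=4, and ends t=4 after RM10 starts t=2 → overlap.
RM5: starts t=4 at or after RM10 ends t=4 → clear.
RM3: starts t=6 at or after RM10 ends t=4 → clear.
RM4: starts t=7 at or after RM10 ends t=4 → clear.
RM6: starts t=14 at or after RM10 ends t=4 → clear.
RM7: starts t=18 at or after RM10 ends t=4 → clear.
RM8: starts t=18 at or after RM10 ends t=4 → clear.
RM9: starts t=20 at or after RM10 ends t=4 → clear.
RM10 overlaps RM1, RM2.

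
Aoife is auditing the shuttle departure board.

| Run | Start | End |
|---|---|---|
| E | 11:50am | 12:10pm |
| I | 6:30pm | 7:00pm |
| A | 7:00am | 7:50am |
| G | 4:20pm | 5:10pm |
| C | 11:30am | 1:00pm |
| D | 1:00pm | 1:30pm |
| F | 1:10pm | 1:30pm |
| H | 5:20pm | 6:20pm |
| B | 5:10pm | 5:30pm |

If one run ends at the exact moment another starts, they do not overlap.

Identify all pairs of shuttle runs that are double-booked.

B & H, C & E, D & F

Sorted by start: A, C, E, D, F, G, B, H, I.
C starts after A ends — done with A.
E starts before C ends → C and E overlap.
D starts exactly when C ends (back-to-back, no overlap) — done with C.
D starts after E ends — done with E.
F starts before D ends → D and F overlap.
G starts after D ends — done with D.
G starts after F ends — done with F.
B starts exactly when G ends (back-to-back, no overlap) — done with G.
H starts before B ends → B and H overlap.
I starts after B ends.
I starts after H ends.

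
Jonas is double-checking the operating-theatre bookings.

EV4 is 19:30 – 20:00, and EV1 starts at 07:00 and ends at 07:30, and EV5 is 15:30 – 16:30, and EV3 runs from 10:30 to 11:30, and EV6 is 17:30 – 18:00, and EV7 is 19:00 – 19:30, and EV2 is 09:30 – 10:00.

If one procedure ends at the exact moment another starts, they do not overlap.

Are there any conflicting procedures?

No

Sorted by start: EV1, EV2, EV3, EV5, EV6, EV7, EV4.
EV2 starts after EV1 ends; EV1 is clear from here.
EV3 starts after EV2 ends; EV2 is clear from here.
EV5 starts after EV3 ends; EV3 is clear from here.
EV6 starts after EV5 ends; EV5 is clear from here.
EV7 starts after EV6 ends; EV6 is clear from here.
EV4 starts exactly when EV7 ends (back-to-back, no overlap).
Every pair is clear; the schedule has no overlaps.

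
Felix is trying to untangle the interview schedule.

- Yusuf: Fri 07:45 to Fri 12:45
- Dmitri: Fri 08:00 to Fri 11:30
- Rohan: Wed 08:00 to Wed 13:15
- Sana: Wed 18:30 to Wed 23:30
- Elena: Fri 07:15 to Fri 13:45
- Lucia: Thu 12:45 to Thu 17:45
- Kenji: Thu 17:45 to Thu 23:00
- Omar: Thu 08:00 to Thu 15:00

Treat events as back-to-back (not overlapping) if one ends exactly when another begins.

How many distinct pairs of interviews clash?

Sorted by start: Rohan, Sana, Omar, Lucia, Kenji, Elena, Yusuf, Dmitri.
Sana starts after Rohan ends — done with Rohan.
Omar starts after Sana ends — done with Sana.
Lucia starts before Omar ends → Omar and Lucia overlap.
Kenji starts after Omar ends — done with Omar.
Kenji starts exactly when Lucia ends (back-to-back, no overlap) — done with Lucia.
Elena starts after Kenji ends — done with Kenji.
Yusuf starts before Elena ends → Elena and Yusuf overlap.
Dmitri starts before Elena ends → Elena and Dmitri overlap.
Dmitri starts before Yusuf ends → Yusuf and Dmitri overlap.
Overlapping pairs: Dmitri & Elena, Dmitri & Yusuf, Elena & Yusuf, Lucia & Omar — 4 in total.

4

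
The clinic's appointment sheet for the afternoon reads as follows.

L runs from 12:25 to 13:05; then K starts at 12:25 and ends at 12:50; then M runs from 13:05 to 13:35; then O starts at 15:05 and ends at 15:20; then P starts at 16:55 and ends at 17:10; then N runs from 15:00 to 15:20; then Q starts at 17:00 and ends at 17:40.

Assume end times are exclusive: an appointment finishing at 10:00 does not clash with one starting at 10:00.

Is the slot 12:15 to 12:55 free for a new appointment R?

No — it overlaps K, L

K: starts 12:25 before R ends 12:55, and ends 12:50 after R starts 12:15 → overlap.
L: starts 12:25 before R ends 12:55, and ends 13:05 after R starts 12:15 → overlap.
M: starts 13:05 at or after R ends 12:55 → clear.
N: starts 15:00 at or after R ends 12:55 → clear.
O: starts 15:05 at or after R ends 12:55 → clear.
P: starts 16:55 at or after R ends 12:55 → clear.
Q: starts 17:00 at or after R ends 12:55 → clear.
R overlaps K, L.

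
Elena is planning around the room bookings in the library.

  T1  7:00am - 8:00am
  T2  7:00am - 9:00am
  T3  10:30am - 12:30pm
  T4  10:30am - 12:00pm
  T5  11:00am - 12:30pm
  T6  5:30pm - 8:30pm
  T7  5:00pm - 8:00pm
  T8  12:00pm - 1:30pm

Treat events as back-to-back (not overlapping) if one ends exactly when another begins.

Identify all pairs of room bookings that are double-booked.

T1 & T2, T3 & T4, T3 & T5, T3 & T8, T4 & T5, T5 & T8, T6 & T7

Sorted by start: T1, T2, T3, T4, T5, T8, T7, T6.
T2 starts before T1 ends → T1 and T2 overlap.
T3 starts after T1 ends — done with T1.
T3 starts after T2 ends — done with T2.
T4 starts before T3 ends → T3 and T4 overlap.
T5 starts before T3 ends → T3 and T5 overlap.
T8 starts before T3 ends → T3 and T8 overlap.
T7 starts after T3 ends — done with T3.
T5 starts before T4 ends → T4 and T5 overlap.
T8 starts exactly when T4 ends (back-to-back, no overlap) — done with T4.
T8 starts before T5 ends → T5 and T8 overlap.
T7 starts after T5 ends — done with T5.
T7 starts after T8 ends — done with T8.
T6 starts before T7 ends → T7 and T6 overlap.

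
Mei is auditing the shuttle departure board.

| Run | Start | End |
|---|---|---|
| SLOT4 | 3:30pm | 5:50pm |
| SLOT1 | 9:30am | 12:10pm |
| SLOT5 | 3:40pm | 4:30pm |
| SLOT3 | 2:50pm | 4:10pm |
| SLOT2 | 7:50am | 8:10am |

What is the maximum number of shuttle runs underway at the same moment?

3

Sweep the timeline, counting +1 at each start and −1 at each end (ends before starts at a tie):
7:50am start SLOT2 → 1
8:10am end SLOT2 → 0
9:30am start SLOT1 → 1
12:10pm end SLOT1 → 0
2:50pm start SLOT3 → 1
3:30pm start SLOT4 → 2
3:40pm start SLOT5 → 3
4:10pm end SLOT3 → 2
4:30pm end SLOT5 → 1
5:50pm end SLOT4 → 0
Peak is 3, at 3:40pm (SLOT3, SLOT4, SLOT5).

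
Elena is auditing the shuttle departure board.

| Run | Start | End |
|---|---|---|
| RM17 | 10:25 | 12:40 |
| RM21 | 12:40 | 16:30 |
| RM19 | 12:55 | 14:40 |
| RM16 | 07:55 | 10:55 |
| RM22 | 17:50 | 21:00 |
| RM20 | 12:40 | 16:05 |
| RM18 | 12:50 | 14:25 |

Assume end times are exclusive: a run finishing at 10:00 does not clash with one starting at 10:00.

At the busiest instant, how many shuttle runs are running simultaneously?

Sweep the timeline, counting +1 at each start and −1 at each end (ends before starts at a tie):
07:55 start RM16 → 1
10:25 start RM17 → 2
10:55 end RM16 → 1
12:40 end RM17 → 0
12:40 start RM20 → 1
12:40 start RM21 → 2
12:50 start RM18 → 3
12:55 start RM19 → 4
14:25 end RM18 → 3
14:40 end RM19 → 2
16:05 end RM20 → 1
16:30 end RM21 → 0
17:50 start RM22 → 1
21:00 end RM22 → 0
Peak is 4, at 12:55 (RM18, RM19, RM20, RM21).

4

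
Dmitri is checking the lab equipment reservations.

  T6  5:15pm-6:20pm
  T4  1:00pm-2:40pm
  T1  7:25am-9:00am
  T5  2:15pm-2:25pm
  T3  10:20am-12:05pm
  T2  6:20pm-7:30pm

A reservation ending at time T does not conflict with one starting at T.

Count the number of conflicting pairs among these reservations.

Sorted by start: T1, T3, T4, T5, T6, T2.
T3 starts after T1 ends; T1 is clear from here.
T4 starts after T3 ends; T3 is clear from here.
T5 starts before T4 ends → T4 and T5 overlap.
T6 starts after T4 ends; T4 is clear from here.
T6 starts after T5 ends; T5 is clear from here.
T2 starts exactly when T6 ends (back-to-back, no overlap).
Overlapping pairs: T4 & T5 — 1 in total.

1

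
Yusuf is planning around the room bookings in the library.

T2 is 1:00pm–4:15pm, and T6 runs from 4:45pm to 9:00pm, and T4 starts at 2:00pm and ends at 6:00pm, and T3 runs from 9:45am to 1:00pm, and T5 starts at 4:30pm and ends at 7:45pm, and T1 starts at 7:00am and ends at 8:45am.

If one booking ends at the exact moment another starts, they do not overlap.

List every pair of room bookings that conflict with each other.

Sorted by start: T1, T3, T2, T4, T5, T6.
T3 starts after T1 ends, so nothing later overlaps T1 either.
T2 starts exactly when T3 ends (back-to-back, no overlap), so nothing later overlaps T3 either.
T4 starts before T2 ends → T2 and T4 overlap.
T5 starts after T2 ends, so nothing later overlaps T2 either.
T5 starts before T4 ends → T4 and T5 overlap.
T6 starts before T4 ends → T4 and T6 overlap.
T6 starts before T5 ends → T5 and T6 overlap.

T2 & T4, T4 & T5, T4 & T6, T5 & T6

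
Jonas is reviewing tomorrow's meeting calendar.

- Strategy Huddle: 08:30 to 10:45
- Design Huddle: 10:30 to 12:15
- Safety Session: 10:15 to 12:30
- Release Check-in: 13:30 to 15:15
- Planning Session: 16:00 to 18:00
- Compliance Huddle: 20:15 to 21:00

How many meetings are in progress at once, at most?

Sweep the timeline, counting +1 at each start and −1 at each end (ends before starts at a tie):
08:30 start Strategy Huddle → 1
10:15 start Safety Session → 2
10:30 start Design Huddle → 3
10:45 end Strategy Huddle → 2
12:15 end Design Huddle → 1
12:30 end Safety Session → 0
13:30 start Release Check-in → 1
15:15 end Release Check-in → 0
16:00 start Planning Session → 1
18:00 end Planning Session → 0
20:15 start Compliance Huddle → 1
21:00 end Compliance Huddle → 0
Peak is 3, at 10:30 (Design Huddle, Safety Session, Strategy Huddle).

3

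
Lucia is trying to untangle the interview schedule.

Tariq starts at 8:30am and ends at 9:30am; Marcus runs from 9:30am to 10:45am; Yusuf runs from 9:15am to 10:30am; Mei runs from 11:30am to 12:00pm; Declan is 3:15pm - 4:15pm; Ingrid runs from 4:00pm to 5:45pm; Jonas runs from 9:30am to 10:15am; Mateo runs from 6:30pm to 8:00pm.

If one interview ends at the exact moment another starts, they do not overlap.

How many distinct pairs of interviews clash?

5

Two intervals overlap when each starts before the other ends.
Sorted by start: Tariq, Yusuf, Marcus, Jonas, Mei, Declan, Ingrid, Mateo.
Yusuf starts before Tariq ends → Tariq and Yusuf overlap.
Marcus starts exactly when Tariq ends (back-to-back, no overlap); Tariq is clear from here.
Marcus starts before Yusuf ends → Yusuf and Marcus overlap.
Jonas starts before Yusuf ends → Yusuf and Jonas overlap.
Mei starts after Yusuf ends; Yusuf is clear from here.
Jonas starts before Marcus ends → Marcus and Jonas overlap.
Mei starts after Marcus ends; Marcus is clear from here.
Mei starts after Jonas ends; Jonas is clear from here.
Declan starts after Mei ends; Mei is clear from here.
Ingrid starts before Declan ends → Declan and Ingrid overlap.
Mateo starts after Declan ends.
Mateo starts after Ingrid ends.
Overlapping pairs: Declan & Ingrid, Jonas & Marcus, Jonas & Yusuf, Marcus & Yusuf, Tariq & Yusuf — 5 in total.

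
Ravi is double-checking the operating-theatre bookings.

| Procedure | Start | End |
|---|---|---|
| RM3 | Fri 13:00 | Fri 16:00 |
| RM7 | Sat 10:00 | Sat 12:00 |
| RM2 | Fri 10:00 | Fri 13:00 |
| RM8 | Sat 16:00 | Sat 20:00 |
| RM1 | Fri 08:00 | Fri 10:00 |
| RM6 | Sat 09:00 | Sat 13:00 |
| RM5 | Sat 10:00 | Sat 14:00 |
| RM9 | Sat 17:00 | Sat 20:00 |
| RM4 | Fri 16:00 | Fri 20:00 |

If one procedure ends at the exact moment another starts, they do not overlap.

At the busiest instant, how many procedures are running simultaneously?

Walk through starts and ends in time order (an end at T is processed before a start at T):
Fri 08:00 start RM1 → 1
Fri 10:00 end RM1 → 0
Fri 10:00 start RM2 → 1
Fri 13:00 end RM2 → 0
Fri 13:00 start RM3 → 1
Fri 16:00 end RM3 → 0
Fri 16:00 start RM4 → 1
Fri 20:00 end RM4 → 0
Sat 09:00 start RM6 → 1
Sat 10:00 start RM5 → 2
Sat 10:00 start RM7 → 3
Sat 12:00 end RM7 → 2
Sat 13:00 end RM6 → 1
Sat 14:00 end RM5 → 0
Sat 16:00 start RM8 → 1
Sat 17:00 start RM9 → 2
Sat 20:00 end RM8 → 1
Sat 20:00 end RM9 → 0
Peak is 3, at Sat 10:00 (RM5, RM6, RM7).

3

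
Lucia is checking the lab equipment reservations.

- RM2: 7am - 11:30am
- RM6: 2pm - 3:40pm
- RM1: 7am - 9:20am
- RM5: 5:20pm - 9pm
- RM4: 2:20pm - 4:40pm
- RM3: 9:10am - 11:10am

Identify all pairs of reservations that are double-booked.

RM1 & RM2, RM1 & RM3, RM2 & RM3, RM4 & RM6

Two intervals overlap when each starts before the other ends.
Sorted by start: RM1, RM2, RM3, RM6, RM4, RM5.
RM2 starts before RM1 ends → RM1 and RM2 overlap.
RM3 starts before RM1 ends → RM1 and RM3 overlap.
RM6 starts after RM1 ends, so RM1 has no further overlaps.
RM3 starts before RM2 ends → RM2 and RM3 overlap.
RM6 starts after RM2 ends, so RM2 has no further overlaps.
RM6 starts after RM3 ends, so RM3 has no further overlaps.
RM4 starts before RM6 ends → RM6 and RM4 overlap.
RM5 starts after RM6 ends.
RM5 starts after RM4 ends.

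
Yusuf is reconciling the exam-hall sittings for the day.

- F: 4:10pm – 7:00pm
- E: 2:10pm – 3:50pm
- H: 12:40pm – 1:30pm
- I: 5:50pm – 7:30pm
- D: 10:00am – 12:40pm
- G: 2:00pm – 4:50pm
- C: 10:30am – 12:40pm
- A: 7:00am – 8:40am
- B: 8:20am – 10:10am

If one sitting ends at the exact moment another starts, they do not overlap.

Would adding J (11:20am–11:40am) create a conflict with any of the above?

A: ends 8:40am at or before J starts 11:20am → clear.
B: ends 10:10am at or before J starts 11:20am → clear.
D: starts 10:00am before J ends 11:40am, and ends 12:40pm after J starts 11:20am → overlap.
C: starts 10:30am before J ends 11:40am, and ends 12:40pm after J starts 11:20am → overlap.
H: starts 12:40pm at or after J ends 11:40am → clear.
G: starts 2:00pm at or after J ends 11:40am → clear.
E: starts 2:10pm at or after J ends 11:40am → clear.
F: starts 4:10pm at or after J ends 11:40am → clear.
I: starts 5:50pm at or after J ends 11:40am → clear.
J overlaps C, D.

Yes — it overlaps C, D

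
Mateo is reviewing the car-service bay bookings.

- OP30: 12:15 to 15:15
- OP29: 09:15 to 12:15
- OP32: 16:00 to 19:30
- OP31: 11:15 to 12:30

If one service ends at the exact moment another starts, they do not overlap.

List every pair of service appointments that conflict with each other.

OP29 & OP31, OP30 & OP31

Sorted by start: OP29, OP31, OP30, OP32.
OP31 starts before OP29 ends → OP29 and OP31 overlap.
OP30 starts exactly when OP29 ends (back-to-back, no overlap); OP29 is clear from here.
OP30 starts before OP31 ends → OP31 and OP30 overlap.
OP32 starts after OP31 ends.
OP32 starts after OP30 ends.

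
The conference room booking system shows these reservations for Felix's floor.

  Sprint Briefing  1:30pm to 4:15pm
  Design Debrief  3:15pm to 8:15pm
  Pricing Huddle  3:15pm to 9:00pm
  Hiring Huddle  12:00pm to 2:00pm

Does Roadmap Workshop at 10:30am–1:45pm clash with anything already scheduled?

Hiring Huddle: starts 12:00pm before Roadmap Workshop ends 1:45pm, and ends 2:00pm after Roadmap Workshop starts 10:30am → overlap.
Sprint Briefing: starts 1:30pm before Roadmap Workshop ends 1:45pm, and ends 4:15pm after Roadmap Workshop starts 10:30am → overlap.
Pricing Huddle: starts 3:15pm at or after Roadmap Workshop ends 1:45pm → clear.
Design Debrief: starts 3:15pm at or after Roadmap Workshop ends 1:45pm → clear.
Roadmap Workshop overlaps Sprint Briefing, Hiring Huddle.

Yes — it overlaps Hiring Huddle, Sprint Briefing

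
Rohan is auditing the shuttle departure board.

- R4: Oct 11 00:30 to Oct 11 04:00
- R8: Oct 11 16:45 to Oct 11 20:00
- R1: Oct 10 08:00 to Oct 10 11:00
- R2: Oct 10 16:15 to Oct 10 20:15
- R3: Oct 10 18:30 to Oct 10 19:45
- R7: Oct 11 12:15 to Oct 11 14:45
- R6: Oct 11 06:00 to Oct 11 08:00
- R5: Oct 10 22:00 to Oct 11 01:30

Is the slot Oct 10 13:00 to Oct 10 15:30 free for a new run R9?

R1: ends Oct 10 11:00 at or before R9 starts Oct 10 13:00 → clear.
R2: starts Oct 10 16:15 at or after R9 ends Oct 10 15:30 → clear.
R3: starts Oct 10 18:30 at or after R9 ends Oct 10 15:30 → clear.
R5: starts Oct 10 22:00 at or after R9 ends Oct 10 15:30 → clear.
R4: starts Oct 11 00:30 at or after R9 ends Oct 10 15:30 → clear.
R6: starts Oct 11 06:00 at or after R9 ends Oct 10 15:30 → clear.
R7: starts Oct 11 12:15 at or after R9 ends Oct 10 15:30 → clear.
R8: starts Oct 11 16:45 at or after R9 ends Oct 10 15:30 → clear.

Yes — the slot is free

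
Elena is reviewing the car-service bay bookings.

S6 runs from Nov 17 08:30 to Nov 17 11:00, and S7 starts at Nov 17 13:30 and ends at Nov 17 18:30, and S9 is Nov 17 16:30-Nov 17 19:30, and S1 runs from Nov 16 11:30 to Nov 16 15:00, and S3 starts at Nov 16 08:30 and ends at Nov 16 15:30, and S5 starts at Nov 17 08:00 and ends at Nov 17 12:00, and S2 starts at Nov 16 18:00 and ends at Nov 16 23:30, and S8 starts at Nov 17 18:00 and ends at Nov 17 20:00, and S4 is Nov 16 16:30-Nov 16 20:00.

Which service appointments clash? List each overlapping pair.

S1 & S3, S2 & S4, S5 & S6, S7 & S8, S7 & S9, S8 & S9

Sorted by start: S3, S1, S4, S2, S5, S6, S7, S9, S8.
S1 starts before S3 ends → S3 and S1 overlap.
S4 starts after S3 ends, so nothing later overlaps S3 either.
S4 starts after S1 ends, so nothing later overlaps S1 either.
S2 starts before S4 ends → S4 and S2 overlap.
S5 starts after S4 ends, so nothing later overlaps S4 either.
S5 starts after S2 ends, so nothing later overlaps S2 either.
S6 starts before S5 ends → S5 and S6 overlap.
S7 starts after S5 ends, so nothing later overlaps S5 either.
S7 starts after S6 ends, so nothing later overlaps S6 either.
S9 starts before S7 ends → S7 and S9 overlap.
S8 starts before S7 ends → S7 and S8 overlap.
S8 starts before S9 ends → S9 and S8 overlap.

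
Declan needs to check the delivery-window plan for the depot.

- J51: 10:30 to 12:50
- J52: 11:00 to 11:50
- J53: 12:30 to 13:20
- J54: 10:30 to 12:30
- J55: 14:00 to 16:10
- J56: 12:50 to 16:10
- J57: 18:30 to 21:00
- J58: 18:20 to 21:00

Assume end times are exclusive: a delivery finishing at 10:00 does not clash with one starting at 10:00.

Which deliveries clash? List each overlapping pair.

Sorted by start: J51, J54, J52, J53, J56, J55, J58, J57.
J54 starts before J51 ends → J51 and J54 overlap.
J52 starts before J51 ends → J51 and J52 overlap.
J53 starts before J51 ends → J51 and J53 overlap.
J56 starts exactly when J51 ends (back-to-back, no overlap), so nothing later overlaps J51 either.
J52 starts before J54 ends → J54 and J52 overlap.
J53 starts exactly when J54 ends (back-to-back, no overlap), so nothing later overlaps J54 either.
J53 starts after J52 ends, so nothing later overlaps J52 either.
J56 starts before J53 ends → J53 and J56 overlap.
J55 starts after J53 ends, so nothing later overlaps J53 either.
J55 starts before J56 ends → J56 and J55 overlap.
J58 starts after J56 ends, so nothing later overlaps J56 either.
J58 starts after J55 ends, so nothing later overlaps J55 either.
J57 starts before J58 ends → J58 and J57 overlap.

J51 & J52, J51 & J53, J51 & J54, J52 & J54, J53 & J56, J55 & J56, J57 & J58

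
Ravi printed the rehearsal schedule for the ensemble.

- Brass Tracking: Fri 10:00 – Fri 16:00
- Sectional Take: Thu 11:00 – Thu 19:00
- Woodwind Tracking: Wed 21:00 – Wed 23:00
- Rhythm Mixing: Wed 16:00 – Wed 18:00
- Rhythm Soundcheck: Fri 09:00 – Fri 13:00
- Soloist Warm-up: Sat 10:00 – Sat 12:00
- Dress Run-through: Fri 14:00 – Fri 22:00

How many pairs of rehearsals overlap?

2

Check each pair: they overlap iff neither finishes before the other starts.
Sorted by start: Rhythm Mixing, Woodwind Tracking, Sectional Take, Rhythm Soundcheck, Brass Tracking, Dress Run-through, Soloist Warm-up.
Woodwind Tracking starts after Rhythm Mixing ends, so nothing later overlaps Rhythm Mixing either.
Sectional Take starts after Woodwind Tracking ends, so nothing later overlaps Woodwind Tracking either.
Rhythm Soundcheck starts after Sectional Take ends, so nothing later overlaps Sectional Take either.
Brass Tracking starts before Rhythm Soundcheck ends → Rhythm Soundcheck and Brass Tracking overlap.
Dress Run-through starts after Rhythm Soundcheck ends, so nothing later overlaps Rhythm Soundcheck either.
Dress Run-through starts before Brass Tracking ends → Brass Tracking and Dress Run-through overlap.
Soloist Warm-up starts after Brass Tracking ends.
Soloist Warm-up starts after Dress Run-through ends.
Overlapping pairs: Brass Tracking & Dress Run-through, Brass Tracking & Rhythm Soundcheck — 2 in total.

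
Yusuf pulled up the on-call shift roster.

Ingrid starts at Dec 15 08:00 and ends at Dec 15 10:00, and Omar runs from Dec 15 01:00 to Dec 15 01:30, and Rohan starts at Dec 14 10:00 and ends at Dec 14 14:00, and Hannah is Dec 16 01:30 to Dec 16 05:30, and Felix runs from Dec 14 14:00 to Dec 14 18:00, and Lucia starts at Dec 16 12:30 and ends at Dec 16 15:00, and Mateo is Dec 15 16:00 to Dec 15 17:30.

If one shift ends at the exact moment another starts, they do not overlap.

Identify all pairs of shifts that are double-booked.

Check each pair: they overlap iff neither finishes before the other starts.
Sorted by start: Rohan, Felix, Omar, Ingrid, Mateo, Hannah, Lucia.
Felix starts exactly when Rohan ends (back-to-back, no overlap), so Rohan has no further overlaps.
Omar starts after Felix ends, so Felix has no further overlaps.
Ingrid starts after Omar ends, so Omar has no further overlaps.
Mateo starts after Ingrid ends, so Ingrid has no further overlaps.
Hannah starts after Mateo ends, so Mateo has no further overlaps.
Lucia starts after Hannah ends.

no overlapping pairs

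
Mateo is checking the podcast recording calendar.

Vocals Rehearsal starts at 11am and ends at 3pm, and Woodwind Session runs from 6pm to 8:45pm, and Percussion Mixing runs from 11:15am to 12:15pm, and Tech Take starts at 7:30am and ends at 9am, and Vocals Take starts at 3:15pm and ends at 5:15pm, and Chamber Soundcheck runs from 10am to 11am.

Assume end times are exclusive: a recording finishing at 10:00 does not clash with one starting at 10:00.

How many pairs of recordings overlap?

Two intervals overlap when each starts before the other ends.
Sorted by start: Tech Take, Chamber Soundcheck, Vocals Rehearsal, Percussion Mixing, Vocals Take, Woodwind Session.
Chamber Soundcheck starts after Tech Take ends; Tech Take is clear from here.
Vocals Rehearsal starts exactly when Chamber Soundcheck ends (back-to-back, no overlap); Chamber Soundcheck is clear from here.
Percussion Mixing starts before Vocals Rehearsal ends → Vocals Rehearsal and Percussion Mixing overlap.
Vocals Take starts after Vocals Rehearsal ends; Vocals Rehearsal is clear from here.
Vocals Take starts after Percussion Mixing ends; Percussion Mixing is clear from here.
Woodwind Session starts after Vocals Take ends.
Overlapping pairs: Percussion Mixing & Vocals Rehearsal — 1 in total.

1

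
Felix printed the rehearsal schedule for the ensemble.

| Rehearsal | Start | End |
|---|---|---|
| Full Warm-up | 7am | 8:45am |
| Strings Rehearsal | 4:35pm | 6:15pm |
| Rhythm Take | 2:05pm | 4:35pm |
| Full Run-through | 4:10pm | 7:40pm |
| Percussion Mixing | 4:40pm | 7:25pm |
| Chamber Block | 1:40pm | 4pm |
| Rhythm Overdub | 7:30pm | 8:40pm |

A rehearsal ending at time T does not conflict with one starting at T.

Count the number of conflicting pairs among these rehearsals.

6

Sorted by start: Full Warm-up, Chamber Block, Rhythm Take, Full Run-through, Strings Rehearsal, Percussion Mixing, Rhythm Overdub.
Chamber Block starts after Full Warm-up ends, so nothing later overlaps Full Warm-up either.
Rhythm Take starts before Chamber Block ends → Chamber Block and Rhythm Take overlap.
Full Run-through starts after Chamber Block ends, so nothing later overlaps Chamber Block either.
Full Run-through starts before Rhythm Take ends → Rhythm Take and Full Run-through overlap.
Strings Rehearsal starts exactly when Rhythm Take ends (back-to-back, no overlap), so nothing later overlaps Rhythm Take either.
Strings Rehearsal starts before Full Run-through ends → Full Run-through and Strings Rehearsal overlap.
Percussion Mixing starts before Full Run-through ends → Full Run-through and Percussion Mixing overlap.
Rhythm Overdub starts before Full Run-through ends → Full Run-through and Rhythm Overdub overlap.
Percussion Mixing starts before Strings Rehearsal ends → Strings Rehearsal and Percussion Mixing overlap.
Rhythm Overdub starts after Strings Rehearsal ends.
Rhythm Overdub starts after Percussion Mixing ends.
Overlapping pairs: Chamber Block & Rhythm Take, Full Run-through & Percussion Mixing, Full Run-through & Rhythm Overdub, Full Run-through & Rhythm Take, Full Run-through & Strings Rehearsal, Percussion Mixing & Strings Rehearsal — 6 in total.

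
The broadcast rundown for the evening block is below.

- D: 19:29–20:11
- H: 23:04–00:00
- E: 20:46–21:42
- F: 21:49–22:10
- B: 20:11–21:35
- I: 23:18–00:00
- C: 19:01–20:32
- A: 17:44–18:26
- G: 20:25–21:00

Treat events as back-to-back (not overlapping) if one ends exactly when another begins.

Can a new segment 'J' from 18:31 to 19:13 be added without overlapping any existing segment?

A: ends 18:26 at or before J starts 18:31 → clear.
C: starts 19:01 before J ends 19:13, and ends 20:32 after J starts 18:31 → overlap.
D: starts 19:29 at or after J ends 19:13 → clear.
B: starts 20:11 at or after J ends 19:13 → clear.
G: starts 20:25 at or after J ends 19:13 → clear.
E: starts 20:46 at or after J ends 19:13 → clear.
F: starts 21:49 at or after J ends 19:13 → clear.
H: starts 23:04 at or after J ends 19:13 → clear.
I: starts 23:18 at or after J ends 19:13 → clear.
J overlaps C.

No — it overlaps C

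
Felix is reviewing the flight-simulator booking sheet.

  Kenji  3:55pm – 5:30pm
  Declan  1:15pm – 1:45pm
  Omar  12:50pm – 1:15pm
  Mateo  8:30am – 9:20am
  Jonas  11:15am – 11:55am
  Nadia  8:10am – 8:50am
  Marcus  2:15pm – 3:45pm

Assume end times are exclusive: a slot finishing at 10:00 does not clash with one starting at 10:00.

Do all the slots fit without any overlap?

No

Sorted by start: Nadia, Mateo, Jonas, Omar, Declan, Marcus, Kenji.
Mateo starts before Nadia ends → Nadia and Mateo overlap.
That's a conflict, so the schedule is not conflict-free.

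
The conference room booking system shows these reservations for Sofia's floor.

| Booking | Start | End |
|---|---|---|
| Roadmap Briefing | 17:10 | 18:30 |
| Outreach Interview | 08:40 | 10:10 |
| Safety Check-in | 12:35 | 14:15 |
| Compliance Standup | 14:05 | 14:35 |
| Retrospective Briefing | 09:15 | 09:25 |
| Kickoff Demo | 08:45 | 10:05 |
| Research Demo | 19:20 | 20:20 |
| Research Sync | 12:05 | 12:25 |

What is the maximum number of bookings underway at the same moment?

3

Sweep the timeline, counting +1 at each start and −1 at each end (ends before starts at a tie):
08:40 start Outreach Interview → 1
08:45 start Kickoff Demo → 2
09:15 start Retrospective Briefing → 3
09:25 end Retrospective Briefing → 2
10:05 end Kickoff Demo → 1
10:10 end Outreach Interview → 0
12:05 start Research Sync → 1
12:25 end Research Sync → 0
12:35 start Safety Check-in → 1
14:05 start Compliance Standup → 2
14:15 end Safety Check-in → 1
14:35 end Compliance Standup → 0
17:10 start Roadmap Briefing → 1
18:30 end Roadmap Briefing → 0
19:20 start Research Demo → 1
20:20 end Research Demo → 0
Peak is 3, at 09:15 (Kickoff Demo, Outreach Interview, Retrospective Briefing).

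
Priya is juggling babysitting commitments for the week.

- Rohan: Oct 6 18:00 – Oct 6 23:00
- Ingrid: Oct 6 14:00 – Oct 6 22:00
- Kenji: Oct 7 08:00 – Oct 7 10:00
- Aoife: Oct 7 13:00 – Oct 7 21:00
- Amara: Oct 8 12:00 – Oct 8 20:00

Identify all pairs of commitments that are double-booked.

Sorted by start: Ingrid, Rohan, Kenji, Aoife, Amara.
Rohan starts before Ingrid ends → Ingrid and Rohan overlap.
Kenji starts after Ingrid ends — done with Ingrid.
Kenji starts after Rohan ends — done with Rohan.
Aoife starts after Kenji ends — done with Kenji.
Amara starts after Aoife ends.

Ingrid & Rohan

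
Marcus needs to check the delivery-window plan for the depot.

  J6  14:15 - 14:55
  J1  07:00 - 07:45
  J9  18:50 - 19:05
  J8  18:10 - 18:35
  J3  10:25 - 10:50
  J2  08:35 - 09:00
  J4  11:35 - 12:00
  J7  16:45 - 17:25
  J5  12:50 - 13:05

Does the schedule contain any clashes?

Check each pair: they overlap iff neither finishes before the other starts.
Sorted by start: J1, J2, J3, J4, J5, J6, J7, J8, J9.
J2 starts after J1 ends, so J1 has no further overlaps.
J3 starts after J2 ends, so J2 has no further overlaps.
J4 starts after J3 ends, so J3 has no further overlaps.
J5 starts after J4 ends, so J4 has no further overlaps.
J6 starts after J5 ends, so J5 has no further overlaps.
J7 starts after J6 ends, so J6 has no further overlaps.
J8 starts after J7 ends, so J7 has no further overlaps.
J9 starts after J8 ends.
Every pair is clear; the schedule has no overlaps.

No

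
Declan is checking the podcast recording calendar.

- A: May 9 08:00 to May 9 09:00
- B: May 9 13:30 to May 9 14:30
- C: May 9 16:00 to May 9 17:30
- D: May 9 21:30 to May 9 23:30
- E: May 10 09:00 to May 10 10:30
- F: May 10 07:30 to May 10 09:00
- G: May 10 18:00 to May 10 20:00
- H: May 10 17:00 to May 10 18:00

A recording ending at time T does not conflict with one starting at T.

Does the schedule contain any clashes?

No

Check each pair: they overlap iff neither finishes before the other starts.
Sorted by start: A, B, C, D, F, E, H, G.
B starts after A ends; A is clear from here.
C starts after B ends; B is clear from here.
D starts after C ends; C is clear from here.
F starts after D ends; D is clear from here.
E starts exactly when F ends (back-to-back, no overlap); F is clear from here.
H starts after E ends; E is clear from here.
G starts exactly when H ends (back-to-back, no overlap).
Every pair is clear; the schedule has no overlaps.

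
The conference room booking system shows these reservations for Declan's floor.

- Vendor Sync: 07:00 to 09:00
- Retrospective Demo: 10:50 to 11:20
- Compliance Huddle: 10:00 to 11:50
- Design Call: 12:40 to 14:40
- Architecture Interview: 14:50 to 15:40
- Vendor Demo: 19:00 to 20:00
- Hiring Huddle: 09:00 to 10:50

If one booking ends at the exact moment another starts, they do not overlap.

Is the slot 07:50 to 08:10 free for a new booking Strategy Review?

Vendor Sync: starts 07:00 before Strategy Review ends 08:10, and ends 09:00 after Strategy Review starts 07:50 → overlap.
Hiring Huddle: starts 09:00 at or after Strategy Review ends 08:10 → clear.
Compliance Huddle: starts 10:00 at or after Strategy Review ends 08:10 → clear.
Retrospective Demo: starts 10:50 at or after Strategy Review ends 08:10 → clear.
Design Call: starts 12:40 at or after Strategy Review ends 08:10 → clear.
Architecture Interview: starts 14:50 at or after Strategy Review ends 08:10 → clear.
Vendor Demo: starts 19:00 at or after Strategy Review ends 08:10 → clear.
Strategy Review overlaps Vendor Sync.

No — it overlaps Vendor Sync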